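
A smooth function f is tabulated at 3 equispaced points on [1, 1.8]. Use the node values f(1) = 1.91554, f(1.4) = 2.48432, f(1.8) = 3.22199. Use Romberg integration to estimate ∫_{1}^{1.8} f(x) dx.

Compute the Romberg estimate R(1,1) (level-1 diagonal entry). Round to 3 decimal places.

R(0,0) (trapezoid, 1 panel, h=0.8000): 2.05501
R(1,0) (trapezoid, 2 panels, h=0.4000): 2.02123
R(1,1) = 2.02123 + (2.02123 − 2.05501)/3 = 2.00997

2.010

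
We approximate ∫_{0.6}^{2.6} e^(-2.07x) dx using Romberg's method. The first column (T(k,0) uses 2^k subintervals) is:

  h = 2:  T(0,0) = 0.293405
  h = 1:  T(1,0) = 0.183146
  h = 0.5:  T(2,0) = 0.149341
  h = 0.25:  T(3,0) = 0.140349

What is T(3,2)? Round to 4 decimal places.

0.1373

Richardson extrapolation on the trapezoidal column (denominator 4−1=3):
T(2,1) = (4·0.149341 − 0.183146) / 3 = 0.138073
T(3,1) = (4·0.140349 − 0.149341) / 3 = 0.137352
T(3,2) = 0.137352 + (0.137352 − 0.138073)/15 = 0.137304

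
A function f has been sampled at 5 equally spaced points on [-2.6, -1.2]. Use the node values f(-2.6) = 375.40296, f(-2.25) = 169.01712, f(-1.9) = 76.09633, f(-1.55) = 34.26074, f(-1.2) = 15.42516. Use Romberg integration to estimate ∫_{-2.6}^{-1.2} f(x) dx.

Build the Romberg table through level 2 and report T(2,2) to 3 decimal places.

T(0,0) (trapezoid, 1 panel, h=1.4000): 273.57968
T(1,0) (trapezoid, 2 panels, h=0.7000): 190.05727
T(2,0) (trapezoid, 4 panels, h=0.3500): 166.17589
T(1,1) = 190.05727 + (190.05727 − 273.57968)/3 = 162.21647
T(2,1) = 166.17589 + (166.17589 − 190.05727)/3 = 158.21543
T(2,2) = 158.21543 + (158.21543 − 162.21647)/15 = 157.94869

157.949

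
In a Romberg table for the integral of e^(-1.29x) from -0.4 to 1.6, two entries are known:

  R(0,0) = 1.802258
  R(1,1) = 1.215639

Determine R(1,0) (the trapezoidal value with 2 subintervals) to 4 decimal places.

From R(1,1) = (4·R(1,0) − R(0,0))/3, solve for R(1,0):
4·R(1,0) = 3·1.215639 + 1.802258 = 5.449175
R(1,0) = 1.362294

1.3623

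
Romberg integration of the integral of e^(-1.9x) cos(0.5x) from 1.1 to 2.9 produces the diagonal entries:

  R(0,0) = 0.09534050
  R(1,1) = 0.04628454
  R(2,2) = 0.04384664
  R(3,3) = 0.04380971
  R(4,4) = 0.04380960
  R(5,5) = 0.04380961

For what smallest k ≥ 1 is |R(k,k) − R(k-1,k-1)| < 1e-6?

k = 4

|R(1,1) − R(0,0)| = 0.04905596 ≥ 1e-6
|R(2,2) − R(1,1)| = 0.00243790 ≥ 1e-6
|R(3,3) − R(2,2)| = 0.00003693 ≥ 1e-6
|R(4,4) − R(3,3)| = 0.00000011 < 1e-6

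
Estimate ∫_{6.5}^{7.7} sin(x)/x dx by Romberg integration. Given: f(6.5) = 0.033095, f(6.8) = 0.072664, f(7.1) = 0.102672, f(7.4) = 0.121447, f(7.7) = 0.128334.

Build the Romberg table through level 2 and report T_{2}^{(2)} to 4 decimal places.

T_{0}^{(0)} (trapezoid, 1 panel, h=1.2000): 0.096857
T_{1}^{(0)} (trapezoid, 2 panels, h=0.6000): 0.110032
T_{2}^{(0)} (trapezoid, 4 panels, h=0.3000): 0.113249
T_{1}^{(1)} = 0.110032 + (0.110032 − 0.096857)/3 = 0.114424
T_{2}^{(1)} = 0.113249 + (0.113249 − 0.110032)/3 = 0.114321
T_{2}^{(2)} = 0.114321 + (0.114321 − 0.114424)/15 = 0.114314

0.1143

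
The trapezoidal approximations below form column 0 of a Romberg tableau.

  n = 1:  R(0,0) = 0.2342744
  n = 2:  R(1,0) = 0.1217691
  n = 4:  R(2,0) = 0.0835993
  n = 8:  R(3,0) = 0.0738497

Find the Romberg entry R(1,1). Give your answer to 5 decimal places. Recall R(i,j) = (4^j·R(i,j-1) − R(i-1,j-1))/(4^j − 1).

0.08427

Richardson extrapolation on the trapezoidal column (denominator 4−1=3):
R(1,1) = (4·0.1217691 − 0.2342744) / 3 = 0.0842673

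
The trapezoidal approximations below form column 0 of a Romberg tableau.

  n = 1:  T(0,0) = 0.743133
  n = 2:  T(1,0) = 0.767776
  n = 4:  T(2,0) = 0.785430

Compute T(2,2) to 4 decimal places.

Richardson extrapolation on the trapezoidal column (denominator 4−1=3):
T(1,1) = (4·0.767776 − 0.743133) / 3 = 0.775990
T(2,1) = (4·0.785430 − 0.767776) / 3 = 0.791315
T(2,2) = (16·0.791315 − 0.775990) / 15 = 0.792337

0.7923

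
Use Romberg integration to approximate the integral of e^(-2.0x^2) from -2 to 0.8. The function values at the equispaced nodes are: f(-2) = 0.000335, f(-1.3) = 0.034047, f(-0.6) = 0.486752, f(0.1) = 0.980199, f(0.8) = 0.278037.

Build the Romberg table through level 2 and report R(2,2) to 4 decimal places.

1.2521

R(0,0) (trapezoid, 1 panel, h=2.8000): 0.389721
R(1,0) (trapezoid, 2 panels, h=1.4000): 0.876313
R(2,0) (trapezoid, 4 panels, h=0.7000): 1.148129
R(1,1) = 0.876313 + (0.876313 − 0.389721)/3 = 1.038510
R(2,1) = 1.148129 + (1.148129 − 0.876313)/3 = 1.238734
R(2,2) = 1.238734 + (1.238734 − 1.038510)/15 = 1.252082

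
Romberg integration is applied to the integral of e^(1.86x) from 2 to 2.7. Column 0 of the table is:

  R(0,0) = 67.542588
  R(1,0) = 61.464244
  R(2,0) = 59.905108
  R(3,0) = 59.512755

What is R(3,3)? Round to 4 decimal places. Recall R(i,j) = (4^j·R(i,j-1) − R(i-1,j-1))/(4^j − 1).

59.3817

Richardson extrapolation on the trapezoidal column (denominator 4−1=3):
R(1,1) = 61.464244 + (61.464244 − 67.542588)/3 = 59.438129
R(2,1) = (4·59.905108 − 61.464244) / 3 = 59.385396
R(3,1) = 59.512755 + (59.512755 − 59.905108)/3 = 59.381971
R(2,2) = (16·59.385396 − 59.438129) / 15 = 59.381880
R(3,2) = (16·59.381971 − 59.385396) / 15 = 59.381743
R(3,3) = (64·59.381743 − 59.381880) / 63 = 59.381741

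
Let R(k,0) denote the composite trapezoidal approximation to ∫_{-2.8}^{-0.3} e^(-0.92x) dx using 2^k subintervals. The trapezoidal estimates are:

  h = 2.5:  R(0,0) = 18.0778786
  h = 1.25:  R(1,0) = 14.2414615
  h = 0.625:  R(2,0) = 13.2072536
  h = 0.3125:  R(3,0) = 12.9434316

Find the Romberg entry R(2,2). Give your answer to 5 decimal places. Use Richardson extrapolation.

Richardson extrapolation on the trapezoidal column (denominator 4−1=3):
R(1,1) = (4·14.2414615 − 18.0778786) / 3 = 12.9626558
R(2,1) = (4·13.2072536 − 14.2414615) / 3 = 12.8625176
R(2,2) = (16·12.8625176 − 12.9626558) / 15 = 12.8558417

12.85584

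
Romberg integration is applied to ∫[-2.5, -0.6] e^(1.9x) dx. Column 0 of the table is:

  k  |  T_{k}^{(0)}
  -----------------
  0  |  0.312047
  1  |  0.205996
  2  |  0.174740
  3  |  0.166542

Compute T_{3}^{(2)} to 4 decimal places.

T_{2}^{(1)} = (4·0.174740 − 0.205996) / 3 = 0.164321
T_{3}^{(1)} = (4·0.166542 − 0.174740) / 3 = 0.163809
T_{3}^{(2)} = 0.163809 + (0.163809 − 0.164321)/15 = 0.163775

0.1638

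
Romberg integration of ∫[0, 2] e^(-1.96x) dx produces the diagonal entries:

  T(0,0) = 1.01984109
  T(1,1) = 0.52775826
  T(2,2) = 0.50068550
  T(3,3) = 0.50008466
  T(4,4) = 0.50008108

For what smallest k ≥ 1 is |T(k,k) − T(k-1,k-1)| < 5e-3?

|T(1,1) − T(0,0)| = 0.49208283 ≥ 5e-3
|T(2,2) − T(1,1)| = 0.02707276 ≥ 5e-3
|T(3,3) − T(2,2)| = 0.00060084 < 5e-3

k = 3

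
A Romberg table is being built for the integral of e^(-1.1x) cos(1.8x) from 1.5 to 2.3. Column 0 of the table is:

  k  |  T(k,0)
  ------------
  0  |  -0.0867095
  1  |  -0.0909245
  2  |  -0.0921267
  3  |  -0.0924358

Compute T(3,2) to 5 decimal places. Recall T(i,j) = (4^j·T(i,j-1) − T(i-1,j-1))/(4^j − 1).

-0.09254

Richardson extrapolation on the trapezoidal column (denominator 4−1=3):
T(2,1) = -0.0921267 + (-0.0921267 − (-0.0909245))/3 = -0.0925274
T(3,1) = (4·(-0.0924358) − (-0.0921267)) / 3 = -0.0925388
T(3,2) = (16·(-0.0925388) − (-0.0925274)) / 15 = -0.0925396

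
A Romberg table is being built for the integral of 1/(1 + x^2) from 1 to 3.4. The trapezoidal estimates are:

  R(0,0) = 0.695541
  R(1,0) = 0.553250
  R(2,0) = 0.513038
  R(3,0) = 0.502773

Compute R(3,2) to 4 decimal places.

Richardson extrapolation on the trapezoidal column (denominator 4−1=3):
R(2,1) = (4·0.513038 − 0.553250) / 3 = 0.499634
R(3,1) = (4·0.502773 − 0.513038) / 3 = 0.499351
R(3,2) = 0.499351 + (0.499351 − 0.499634)/15 = 0.499332
(Column j=1 coincides with Simpson's rule on the same nodes.)

0.4993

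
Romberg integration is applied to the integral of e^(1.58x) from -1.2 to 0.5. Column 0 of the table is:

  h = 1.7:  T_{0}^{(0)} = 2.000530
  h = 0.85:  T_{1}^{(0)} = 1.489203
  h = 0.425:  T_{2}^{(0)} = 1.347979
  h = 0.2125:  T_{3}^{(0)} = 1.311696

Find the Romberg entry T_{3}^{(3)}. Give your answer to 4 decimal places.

T_{1}^{(1)} = (4·1.489203 − 2.000530) / 3 = 1.318761
T_{2}^{(1)} = (4·1.347979 − 1.489203) / 3 = 1.300904
T_{3}^{(1)} = 1.311696 + (1.311696 − 1.347979)/3 = 1.299602
T_{2}^{(2)} = 1.300904 + (1.300904 − 1.318761)/15 = 1.299714
T_{3}^{(2)} = 1.299602 + (1.299602 − 1.300904)/15 = 1.299515
T_{3}^{(3)} = 1.299515 + (1.299515 − 1.299714)/63 = 1.299512

1.2995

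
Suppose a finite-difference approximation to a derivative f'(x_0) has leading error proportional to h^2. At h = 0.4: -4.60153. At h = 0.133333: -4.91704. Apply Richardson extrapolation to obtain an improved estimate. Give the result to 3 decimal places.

-4.956

Extrapolated value = (9·A(h/3) − A(h)) / (9 − 1)
= (9·(-4.91704) − (-4.60153)) / 8
= -39.65183 / 8 = -4.95648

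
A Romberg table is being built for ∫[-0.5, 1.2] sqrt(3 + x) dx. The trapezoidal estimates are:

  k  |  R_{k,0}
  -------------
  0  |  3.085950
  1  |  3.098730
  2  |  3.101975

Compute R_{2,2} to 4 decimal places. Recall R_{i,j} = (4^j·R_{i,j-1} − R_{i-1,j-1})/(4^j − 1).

Richardson extrapolation on the trapezoidal column (denominator 4−1=3):
R_{1,1} = (4·3.098730 − 3.085950) / 3 = 3.102990
R_{2,1} = (4·3.101975 − 3.098730) / 3 = 3.103057
R_{2,2} = 3.103057 + (3.103057 − 3.102990)/15 = 3.103061

3.1031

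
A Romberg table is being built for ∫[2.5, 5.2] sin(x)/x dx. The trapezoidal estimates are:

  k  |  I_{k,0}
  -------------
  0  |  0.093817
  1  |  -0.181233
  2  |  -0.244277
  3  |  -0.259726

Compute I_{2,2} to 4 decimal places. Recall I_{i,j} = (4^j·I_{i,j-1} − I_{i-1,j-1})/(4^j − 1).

-0.2648

Richardson extrapolation on the trapezoidal column (denominator 4−1=3):
I_{1,1} = -0.181233 + (-0.181233 − 0.093817)/3 = -0.272916
I_{2,1} = (4·(-0.244277) − (-0.181233)) / 3 = -0.265292
I_{2,2} = -0.265292 + (-0.265292 − (-0.272916))/15 = -0.264784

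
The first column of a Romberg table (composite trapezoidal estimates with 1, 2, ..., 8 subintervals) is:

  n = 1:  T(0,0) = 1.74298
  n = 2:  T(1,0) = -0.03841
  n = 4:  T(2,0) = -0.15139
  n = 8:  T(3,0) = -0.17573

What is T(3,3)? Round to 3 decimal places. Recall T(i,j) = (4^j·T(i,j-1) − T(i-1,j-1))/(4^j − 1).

-0.184

T(1,1) = (4·(-0.03841) − 1.74298) / 3 = -0.63221
T(2,1) = -0.15139 + (-0.15139 − (-0.03841))/3 = -0.18905
T(3,1) = (4·(-0.17573) − (-0.15139)) / 3 = -0.18384
T(2,2) = (16·(-0.18905) − (-0.63221)) / 15 = -0.15951
T(3,2) = (16·(-0.18384) − (-0.18905)) / 15 = -0.18349
T(3,3) = -0.18349 + (-0.18349 − (-0.15951))/63 = -0.18387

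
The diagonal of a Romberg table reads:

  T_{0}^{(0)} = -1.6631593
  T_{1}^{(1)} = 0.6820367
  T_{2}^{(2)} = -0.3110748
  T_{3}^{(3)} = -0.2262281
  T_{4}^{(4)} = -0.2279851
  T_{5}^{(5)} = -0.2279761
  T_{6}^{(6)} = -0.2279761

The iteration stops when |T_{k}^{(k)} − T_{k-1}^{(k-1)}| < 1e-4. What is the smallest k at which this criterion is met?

k = 5

|T_{1}^{(1)} − T_{0}^{(0)}| = 2.3451960 ≥ 1e-4
|T_{2}^{(2)} − T_{1}^{(1)}| = 0.9931115 ≥ 1e-4
|T_{3}^{(3)} − T_{2}^{(2)}| = 0.0848467 ≥ 1e-4
|T_{4}^{(4)} − T_{3}^{(3)}| = 0.0017570 ≥ 1e-4
|T_{5}^{(5)} − T_{4}^{(4)}| = 0.0000090 < 1e-4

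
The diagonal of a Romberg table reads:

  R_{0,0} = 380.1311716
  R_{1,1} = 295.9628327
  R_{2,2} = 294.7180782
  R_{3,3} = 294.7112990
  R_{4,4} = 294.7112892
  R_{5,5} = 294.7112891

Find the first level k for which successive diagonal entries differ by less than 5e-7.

k = 5

|R_{1,1} − R_{0,0}| = 84.1683389 ≥ 5e-7
|R_{2,2} − R_{1,1}| = 1.2447545 ≥ 5e-7
|R_{3,3} − R_{2,2}| = 0.0067792 ≥ 5e-7
|R_{4,4} − R_{3,3}| = 0.0000098 ≥ 5e-7
|R_{5,5} − R_{4,4}| = 0.0000001 < 5e-7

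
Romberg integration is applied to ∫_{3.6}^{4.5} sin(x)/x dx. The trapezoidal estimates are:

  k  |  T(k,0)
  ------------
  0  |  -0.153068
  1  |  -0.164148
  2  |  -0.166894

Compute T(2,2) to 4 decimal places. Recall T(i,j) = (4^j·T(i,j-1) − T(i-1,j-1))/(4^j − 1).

-0.1678

T(1,1) = -0.164148 + (-0.164148 − (-0.153068))/3 = -0.167841
T(2,1) = -0.166894 + (-0.166894 − (-0.164148))/3 = -0.167809
T(2,2) = (16·(-0.167809) − (-0.167841)) / 15 = -0.167807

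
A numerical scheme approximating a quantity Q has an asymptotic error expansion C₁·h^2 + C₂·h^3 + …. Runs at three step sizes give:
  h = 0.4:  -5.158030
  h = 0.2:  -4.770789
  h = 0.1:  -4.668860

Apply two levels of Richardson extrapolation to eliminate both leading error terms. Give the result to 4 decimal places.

First eliminate the h^2 term (factor 2^2 = 4):
  B₁ = (4·(-4.770789) − (-5.158030))/3 = -4.641709
  B₂ = (4·(-4.668860) − (-4.770789))/3 = -4.634884
Then eliminate the h^3 term (factor 2^3 = 8):
  (8·(-4.634884) − (-4.641709))/7 = -4.633909

-4.6339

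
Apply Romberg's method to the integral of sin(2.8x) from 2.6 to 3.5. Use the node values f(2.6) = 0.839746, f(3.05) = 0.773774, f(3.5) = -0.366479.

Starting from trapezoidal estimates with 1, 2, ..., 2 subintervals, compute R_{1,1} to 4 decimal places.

R_{0,0} (trapezoid, 1 panel, h=0.9000): 0.212970
R_{1,0} (trapezoid, 2 panels, h=0.4500): 0.454683
R_{1,1} = 0.454683 + (0.454683 − 0.212970)/3 = 0.535254

0.5353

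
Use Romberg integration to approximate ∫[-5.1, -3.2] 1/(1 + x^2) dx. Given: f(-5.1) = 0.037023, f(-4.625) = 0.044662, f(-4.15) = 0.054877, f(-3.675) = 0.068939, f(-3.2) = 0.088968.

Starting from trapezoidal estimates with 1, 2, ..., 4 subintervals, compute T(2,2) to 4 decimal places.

T(0,0) (trapezoid, 1 panel, h=1.9000): 0.119691
T(1,0) (trapezoid, 2 panels, h=0.9500): 0.111979
T(2,0) (trapezoid, 4 panels, h=0.4750): 0.109950
T(1,1) = 0.111979 + (0.111979 − 0.119691)/3 = 0.109408
T(2,1) = 0.109950 + (0.109950 − 0.111979)/3 = 0.109274
T(2,2) = 0.109274 + (0.109274 − 0.109408)/15 = 0.109265

0.1093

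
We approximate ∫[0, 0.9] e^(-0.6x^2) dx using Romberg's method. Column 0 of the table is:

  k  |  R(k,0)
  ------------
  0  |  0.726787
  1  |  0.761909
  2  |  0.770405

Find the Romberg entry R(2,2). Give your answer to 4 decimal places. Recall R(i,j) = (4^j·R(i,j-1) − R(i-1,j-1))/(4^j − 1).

0.7732

Richardson extrapolation on the trapezoidal column (denominator 4−1=3):
R(1,1) = 0.761909 + (0.761909 − 0.726787)/3 = 0.773616
R(2,1) = 0.770405 + (0.770405 − 0.761909)/3 = 0.773237
R(2,2) = 0.773237 + (0.773237 − 0.773616)/15 = 0.773212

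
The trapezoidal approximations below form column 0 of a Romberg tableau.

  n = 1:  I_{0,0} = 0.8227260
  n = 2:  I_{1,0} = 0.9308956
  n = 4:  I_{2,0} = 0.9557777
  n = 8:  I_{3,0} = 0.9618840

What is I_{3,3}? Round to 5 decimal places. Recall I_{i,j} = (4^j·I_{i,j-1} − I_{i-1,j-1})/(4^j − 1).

0.96391

Richardson extrapolation on the trapezoidal column (denominator 4−1=3):
I_{1,1} = (4·0.9308956 − 0.8227260) / 3 = 0.9669521
I_{2,1} = (4·0.9557777 − 0.9308956) / 3 = 0.9640717
I_{3,1} = 0.9618840 + (0.9618840 − 0.9557777)/3 = 0.9639194
I_{2,2} = 0.9640717 + (0.9640717 − 0.9669521)/15 = 0.9638797
I_{3,2} = (16·0.9639194 − 0.9640717) / 15 = 0.9639092
I_{3,3} = (64·0.9639092 − 0.9638797) / 63 = 0.9639097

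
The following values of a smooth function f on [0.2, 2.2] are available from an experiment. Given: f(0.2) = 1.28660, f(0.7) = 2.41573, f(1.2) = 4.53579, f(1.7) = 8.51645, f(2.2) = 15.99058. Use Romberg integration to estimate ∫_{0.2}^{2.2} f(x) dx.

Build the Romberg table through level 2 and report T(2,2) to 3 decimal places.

T(0,0) (trapezoid, 1 panel, h=2.0000): 17.27718
T(1,0) (trapezoid, 2 panels, h=1.0000): 13.17438
T(2,0) (trapezoid, 4 panels, h=0.5000): 12.05328
T(1,1) = 13.17438 + (13.17438 − 17.27718)/3 = 11.80678
T(2,1) = 12.05328 + (12.05328 − 13.17438)/3 = 11.67958
T(2,2) = 11.67958 + (11.67958 − 11.80678)/15 = 11.67110

11.671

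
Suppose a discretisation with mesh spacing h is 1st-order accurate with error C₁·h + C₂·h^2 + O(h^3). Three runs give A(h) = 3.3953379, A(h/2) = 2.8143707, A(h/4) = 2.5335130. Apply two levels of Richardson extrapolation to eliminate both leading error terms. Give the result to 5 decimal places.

2.25907

First eliminate the h term (factor 2^1 = 2):
  B₁ = (2·2.8143707 − 3.3953379)/1 = 2.2334035
  B₂ = (2·2.5335130 − 2.8143707)/1 = 2.2526553
Then eliminate the h^2 term (factor 2^2 = 4):
  (4·2.2526553 − 2.2334035)/3 = 2.2590726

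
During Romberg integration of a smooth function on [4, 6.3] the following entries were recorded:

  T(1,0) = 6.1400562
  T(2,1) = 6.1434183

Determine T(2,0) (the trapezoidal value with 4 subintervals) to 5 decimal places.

From T(2,1) = (4·T(2,0) − T(1,0))/3, solve for T(2,0):
4·T(2,0) = 3·6.1434183 + 6.1400562 = 24.5703111
T(2,0) = 6.1425778

6.14258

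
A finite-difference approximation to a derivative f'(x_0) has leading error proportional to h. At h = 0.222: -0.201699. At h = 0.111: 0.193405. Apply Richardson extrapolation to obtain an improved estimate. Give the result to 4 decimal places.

The leading error scales as h; refining by a factor of 2 reduces it by 2^1 = 2.
Extrapolated value = (2·A(h/2) − A(h)) / (2 − 1)
= (2·0.193405 − (-0.201699)) / 1
= 0.588509 / 1 = 0.588509

0.5885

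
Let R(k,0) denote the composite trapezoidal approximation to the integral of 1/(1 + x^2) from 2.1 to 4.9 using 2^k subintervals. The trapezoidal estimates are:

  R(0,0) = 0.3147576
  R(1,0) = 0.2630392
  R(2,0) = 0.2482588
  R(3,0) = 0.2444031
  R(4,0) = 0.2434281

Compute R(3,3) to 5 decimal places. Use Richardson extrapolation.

0.24310

Richardson extrapolation on the trapezoidal column (denominator 4−1=3):
R(1,1) = (4·0.2630392 − 0.3147576) / 3 = 0.2457997
R(2,1) = 0.2482588 + (0.2482588 − 0.2630392)/3 = 0.2433320
R(3,1) = 0.2444031 + (0.2444031 − 0.2482588)/3 = 0.2431179
R(2,2) = (16·0.2433320 − 0.2457997) / 15 = 0.2431675
R(3,2) = 0.2431179 + (0.2431179 − 0.2433320)/15 = 0.2431036
R(3,3) = (64·0.2431036 − 0.2431675) / 63 = 0.2431026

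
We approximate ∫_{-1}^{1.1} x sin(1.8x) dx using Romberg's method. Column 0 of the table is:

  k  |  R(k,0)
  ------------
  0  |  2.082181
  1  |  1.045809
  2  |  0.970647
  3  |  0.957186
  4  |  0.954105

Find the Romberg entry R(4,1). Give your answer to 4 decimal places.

Richardson extrapolation on the trapezoidal column (denominator 4−1=3):
R(4,1) = 0.954105 + (0.954105 − 0.957186)/3 = 0.953078

0.9531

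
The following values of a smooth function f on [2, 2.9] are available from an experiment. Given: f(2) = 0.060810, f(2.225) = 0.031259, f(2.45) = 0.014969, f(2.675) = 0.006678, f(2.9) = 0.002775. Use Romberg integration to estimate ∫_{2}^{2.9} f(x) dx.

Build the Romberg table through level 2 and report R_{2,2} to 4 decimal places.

0.0184

R_{0,0} (trapezoid, 1 panel, h=0.9000): 0.028613
R_{1,0} (trapezoid, 2 panels, h=0.4500): 0.021043
R_{2,0} (trapezoid, 4 panels, h=0.2250): 0.019057
R_{1,1} = 0.021043 + (0.021043 − 0.028613)/3 = 0.018520
R_{2,1} = 0.019057 + (0.019057 − 0.021043)/3 = 0.018395
R_{2,2} = 0.018395 + (0.018395 − 0.018520)/15 = 0.018387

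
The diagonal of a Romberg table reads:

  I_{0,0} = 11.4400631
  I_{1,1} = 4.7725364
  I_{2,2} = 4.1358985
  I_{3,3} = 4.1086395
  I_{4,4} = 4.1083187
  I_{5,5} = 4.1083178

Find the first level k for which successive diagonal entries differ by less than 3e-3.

|I_{1,1} − I_{0,0}| = 6.6675267 ≥ 3e-3
|I_{2,2} − I_{1,1}| = 0.6366379 ≥ 3e-3
|I_{3,3} − I_{2,2}| = 0.0272590 ≥ 3e-3
|I_{4,4} − I_{3,3}| = 0.0003208 < 3e-3

k = 4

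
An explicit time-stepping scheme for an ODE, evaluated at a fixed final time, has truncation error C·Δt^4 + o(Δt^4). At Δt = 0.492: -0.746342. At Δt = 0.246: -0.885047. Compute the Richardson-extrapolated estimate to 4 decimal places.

Extrapolated value = (16·A(Δt/2) − A(Δt)) / (16 − 1)
= (16·(-0.885047) − (-0.746342)) / 15
= -13.414410 / 15 = -0.894294

-0.8943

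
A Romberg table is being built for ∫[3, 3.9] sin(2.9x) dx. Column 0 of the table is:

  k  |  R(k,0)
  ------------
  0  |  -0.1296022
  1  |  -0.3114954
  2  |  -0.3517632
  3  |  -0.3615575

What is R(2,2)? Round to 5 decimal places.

-0.36472

Richardson extrapolation on the trapezoidal column (denominator 4−1=3):
R(1,1) = (4·(-0.3114954) − (-0.1296022)) / 3 = -0.3721265
R(2,1) = (4·(-0.3517632) − (-0.3114954)) / 3 = -0.3651858
R(2,2) = -0.3651858 + (-0.3651858 − (-0.3721265))/15 = -0.3647231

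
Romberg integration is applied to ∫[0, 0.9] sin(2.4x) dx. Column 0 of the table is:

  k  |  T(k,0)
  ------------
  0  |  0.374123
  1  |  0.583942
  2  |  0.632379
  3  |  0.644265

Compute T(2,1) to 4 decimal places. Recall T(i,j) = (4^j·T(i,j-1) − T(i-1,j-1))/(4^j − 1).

0.6485

Richardson extrapolation on the trapezoidal column (denominator 4−1=3):
T(2,1) = 0.632379 + (0.632379 − 0.583942)/3 = 0.648525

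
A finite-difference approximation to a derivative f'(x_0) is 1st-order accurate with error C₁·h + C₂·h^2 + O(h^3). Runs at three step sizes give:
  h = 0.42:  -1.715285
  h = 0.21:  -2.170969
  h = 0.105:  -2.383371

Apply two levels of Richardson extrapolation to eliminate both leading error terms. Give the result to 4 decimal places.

-2.5855

First eliminate the h term (factor 2^1 = 2):
  B₁ = (2·(-2.170969) − (-1.715285))/1 = -2.626653
  B₂ = (2·(-2.383371) − (-2.170969))/1 = -2.595773
Then eliminate the h^2 term (factor 2^2 = 4):
  (4·(-2.595773) − (-2.626653))/3 = -2.585480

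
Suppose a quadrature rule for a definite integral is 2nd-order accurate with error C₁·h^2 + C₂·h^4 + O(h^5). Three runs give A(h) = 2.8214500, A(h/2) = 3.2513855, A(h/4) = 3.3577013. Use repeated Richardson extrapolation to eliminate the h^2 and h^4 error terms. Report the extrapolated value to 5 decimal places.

3.39304

First eliminate the h^2 term (factor 2^2 = 4):
  B₁ = (4·3.2513855 − 2.8214500)/3 = 3.3946973
  B₂ = (4·3.3577013 − 3.2513855)/3 = 3.3931399
Then eliminate the h^4 term (factor 2^4 = 16):
  (16·3.3931399 − 3.3946973)/15 = 3.3930361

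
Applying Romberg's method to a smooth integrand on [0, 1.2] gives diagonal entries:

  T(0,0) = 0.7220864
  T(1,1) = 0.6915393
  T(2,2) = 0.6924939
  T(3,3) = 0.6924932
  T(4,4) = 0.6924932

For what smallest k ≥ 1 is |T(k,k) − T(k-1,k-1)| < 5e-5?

k = 3

|T(1,1) − T(0,0)| = 0.0305471 ≥ 5e-5
|T(2,2) − T(1,1)| = 0.0009546 ≥ 5e-5
|T(3,3) − T(2,2)| = 0.0000007 < 5e-5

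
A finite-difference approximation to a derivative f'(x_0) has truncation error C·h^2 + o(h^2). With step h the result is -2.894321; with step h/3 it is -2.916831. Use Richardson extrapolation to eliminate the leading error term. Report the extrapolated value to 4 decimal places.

-2.9196

Extrapolated value = (9·A(h/3) − A(h)) / (9 − 1)
= (9·(-2.916831) − (-2.894321)) / 8
= -23.357158 / 8 = -2.919645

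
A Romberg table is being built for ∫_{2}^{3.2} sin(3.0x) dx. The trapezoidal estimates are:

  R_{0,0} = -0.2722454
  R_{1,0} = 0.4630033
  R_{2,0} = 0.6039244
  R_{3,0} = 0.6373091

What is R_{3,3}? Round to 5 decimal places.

0.64829

Richardson extrapolation on the trapezoidal column (denominator 4−1=3):
R_{1,1} = (4·0.4630033 − (-0.2722454)) / 3 = 0.7080862
R_{2,1} = 0.6039244 + (0.6039244 − 0.4630033)/3 = 0.6508981
R_{3,1} = 0.6373091 + (0.6373091 − 0.6039244)/3 = 0.6484373
R_{2,2} = (16·0.6508981 − 0.7080862) / 15 = 0.6470856
R_{3,2} = (16·0.6484373 − 0.6508981) / 15 = 0.6482732
R_{3,3} = (64·0.6482732 − 0.6470856) / 63 = 0.6482921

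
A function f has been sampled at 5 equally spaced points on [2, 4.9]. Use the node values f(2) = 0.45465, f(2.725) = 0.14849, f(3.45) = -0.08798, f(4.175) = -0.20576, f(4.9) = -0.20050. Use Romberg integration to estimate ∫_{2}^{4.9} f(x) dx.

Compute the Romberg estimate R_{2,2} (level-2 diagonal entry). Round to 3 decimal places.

R_{0,0} (trapezoid, 1 panel, h=2.9000): 0.36852
R_{1,0} (trapezoid, 2 panels, h=1.4500): 0.05669
R_{2,0} (trapezoid, 4 panels, h=0.7250): -0.01318
R_{1,1} = 0.05669 + (0.05669 − 0.36852)/3 = -0.04725
R_{2,1} = -0.01318 + (-0.01318 − 0.05669)/3 = -0.03647
R_{2,2} = -0.03647 + (-0.03647 − (-0.04725))/15 = -0.03575

-0.036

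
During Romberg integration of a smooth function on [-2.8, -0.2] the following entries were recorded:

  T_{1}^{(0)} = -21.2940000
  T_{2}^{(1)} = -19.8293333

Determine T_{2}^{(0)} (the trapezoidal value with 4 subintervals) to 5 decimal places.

-20.19550

From T_{2}^{(1)} = (4·T_{2}^{(0)} − T_{1}^{(0)})/3, solve for T_{2}^{(0)}:
4·T_{2}^{(0)} = 3·(-19.8293333) + (-21.2940000) = -80.7819999
T_{2}^{(0)} = -20.1955000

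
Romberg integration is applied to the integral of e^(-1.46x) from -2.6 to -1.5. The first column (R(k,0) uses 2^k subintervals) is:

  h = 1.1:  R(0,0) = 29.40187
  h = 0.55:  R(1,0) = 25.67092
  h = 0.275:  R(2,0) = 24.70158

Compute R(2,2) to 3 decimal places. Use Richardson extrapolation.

Richardson extrapolation on the trapezoidal column (denominator 4−1=3):
R(1,1) = (4·25.67092 − 29.40187) / 3 = 24.42727
R(2,1) = (4·24.70158 − 25.67092) / 3 = 24.37847
R(2,2) = (16·24.37847 − 24.42727) / 15 = 24.37522

24.375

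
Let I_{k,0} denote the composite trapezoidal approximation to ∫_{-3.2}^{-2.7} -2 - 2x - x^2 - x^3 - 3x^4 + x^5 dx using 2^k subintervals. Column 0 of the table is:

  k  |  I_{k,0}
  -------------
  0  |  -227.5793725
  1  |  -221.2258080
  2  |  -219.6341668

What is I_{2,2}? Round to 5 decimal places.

-219.10333

I_{1,1} = -221.2258080 + (-221.2258080 − (-227.5793725))/3 = -219.1079532
I_{2,1} = (4·(-219.6341668) − (-221.2258080)) / 3 = -219.1036197
I_{2,2} = -219.1036197 + (-219.1036197 − (-219.1079532))/15 = -219.1033308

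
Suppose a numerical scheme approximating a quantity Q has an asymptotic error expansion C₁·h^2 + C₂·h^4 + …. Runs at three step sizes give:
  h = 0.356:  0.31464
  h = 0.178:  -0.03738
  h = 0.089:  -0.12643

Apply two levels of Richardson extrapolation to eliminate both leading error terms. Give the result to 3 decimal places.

-0.156

First eliminate the h^2 term (factor 2^2 = 4):
  B₁ = (4·(-0.03738) − 0.31464)/3 = -0.15472
  B₂ = (4·(-0.12643) − (-0.03738))/3 = -0.15611
Then eliminate the h^4 term (factor 2^4 = 16):
  (16·(-0.15611) − (-0.15472))/15 = -0.15620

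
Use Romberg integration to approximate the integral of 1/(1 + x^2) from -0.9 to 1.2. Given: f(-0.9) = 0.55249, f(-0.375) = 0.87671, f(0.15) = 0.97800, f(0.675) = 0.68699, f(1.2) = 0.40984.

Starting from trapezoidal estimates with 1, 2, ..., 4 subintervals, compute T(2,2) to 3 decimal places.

T(0,0) (trapezoid, 1 panel, h=2.1000): 1.01045
T(1,0) (trapezoid, 2 panels, h=1.0500): 1.53212
T(2,0) (trapezoid, 4 panels, h=0.5250): 1.58700
T(1,1) = 1.53212 + (1.53212 − 1.01045)/3 = 1.70601
T(2,1) = 1.58700 + (1.58700 − 1.53212)/3 = 1.60529
T(2,2) = 1.60529 + (1.60529 − 1.70601)/15 = 1.59858

1.599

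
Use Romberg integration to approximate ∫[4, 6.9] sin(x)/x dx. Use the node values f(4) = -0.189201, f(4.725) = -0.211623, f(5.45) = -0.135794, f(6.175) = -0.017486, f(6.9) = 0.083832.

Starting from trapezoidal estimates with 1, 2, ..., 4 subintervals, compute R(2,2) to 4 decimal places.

-0.3125

R(0,0) (trapezoid, 1 panel, h=2.9000): -0.152785
R(1,0) (trapezoid, 2 panels, h=1.4500): -0.273294
R(2,0) (trapezoid, 4 panels, h=0.7250): -0.302751
R(1,1) = -0.273294 + (-0.273294 − (-0.152785))/3 = -0.313464
R(2,1) = -0.302751 + (-0.302751 − (-0.273294))/3 = -0.312570
R(2,2) = -0.312570 + (-0.312570 − (-0.313464))/15 = -0.312510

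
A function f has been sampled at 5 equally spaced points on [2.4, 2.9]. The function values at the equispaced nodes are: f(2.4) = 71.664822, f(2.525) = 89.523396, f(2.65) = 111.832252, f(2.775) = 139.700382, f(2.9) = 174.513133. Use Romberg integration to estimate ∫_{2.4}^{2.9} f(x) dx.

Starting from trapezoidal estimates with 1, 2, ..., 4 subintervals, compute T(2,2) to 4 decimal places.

57.7800

T(0,0) (trapezoid, 1 panel, h=0.5000): 61.544489
T(1,0) (trapezoid, 2 panels, h=0.2500): 58.730307
T(2,0) (trapezoid, 4 panels, h=0.1250): 58.018126
T(1,1) = 58.730307 + (58.730307 − 61.544489)/3 = 57.792246
T(2,1) = 58.018126 + (58.018126 − 58.730307)/3 = 57.780732
T(2,2) = 57.780732 + (57.780732 − 57.792246)/15 = 57.779964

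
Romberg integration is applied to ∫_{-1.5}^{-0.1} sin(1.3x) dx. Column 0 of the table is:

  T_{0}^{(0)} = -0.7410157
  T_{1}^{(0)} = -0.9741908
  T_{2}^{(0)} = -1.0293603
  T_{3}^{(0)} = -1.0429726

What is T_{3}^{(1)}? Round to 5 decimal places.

T_{3}^{(1)} = (4·(-1.0429726) − (-1.0293603)) / 3 = -1.0475100

-1.04751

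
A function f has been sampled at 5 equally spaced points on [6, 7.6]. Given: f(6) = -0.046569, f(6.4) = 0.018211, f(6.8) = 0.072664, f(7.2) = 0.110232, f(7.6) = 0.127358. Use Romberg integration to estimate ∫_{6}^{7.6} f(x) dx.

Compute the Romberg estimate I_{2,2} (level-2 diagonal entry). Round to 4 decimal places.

I_{0,0} (trapezoid, 1 panel, h=1.6000): 0.064631
I_{1,0} (trapezoid, 2 panels, h=0.8000): 0.090447
I_{2,0} (trapezoid, 4 panels, h=0.4000): 0.096601
I_{1,1} = 0.090447 + (0.090447 − 0.064631)/3 = 0.099052
I_{2,1} = 0.096601 + (0.096601 − 0.090447)/3 = 0.098652
I_{2,2} = 0.098652 + (0.098652 − 0.099052)/15 = 0.098625

0.0986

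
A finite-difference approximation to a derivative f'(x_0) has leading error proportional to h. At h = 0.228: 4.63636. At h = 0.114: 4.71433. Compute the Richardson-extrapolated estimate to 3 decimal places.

The leading error scales as h; refining by a factor of 2 reduces it by 2^1 = 2.
Extrapolated value = (2·A(h/2) − A(h)) / (2 − 1)
= (2·4.71433 − 4.63636) / 1
= 4.79230 / 1 = 4.79230

4.792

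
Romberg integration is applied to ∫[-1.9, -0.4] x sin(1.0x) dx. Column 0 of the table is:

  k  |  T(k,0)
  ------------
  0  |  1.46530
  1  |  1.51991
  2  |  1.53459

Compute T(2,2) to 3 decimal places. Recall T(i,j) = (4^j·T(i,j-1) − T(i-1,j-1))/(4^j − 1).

Richardson extrapolation on the trapezoidal column (denominator 4−1=3):
T(1,1) = (4·1.51991 − 1.46530) / 3 = 1.53811
T(2,1) = 1.53459 + (1.53459 − 1.51991)/3 = 1.53948
T(2,2) = 1.53948 + (1.53948 − 1.53811)/15 = 1.53957

1.540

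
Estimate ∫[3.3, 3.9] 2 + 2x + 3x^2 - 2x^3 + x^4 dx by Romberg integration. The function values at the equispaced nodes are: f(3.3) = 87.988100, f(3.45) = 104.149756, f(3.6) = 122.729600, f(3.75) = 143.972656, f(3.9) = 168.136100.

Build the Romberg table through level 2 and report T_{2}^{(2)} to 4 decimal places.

T_{0}^{(0)} (trapezoid, 1 panel, h=0.6000): 76.837260
T_{1}^{(0)} (trapezoid, 2 panels, h=0.3000): 75.237510
T_{2}^{(0)} (trapezoid, 4 panels, h=0.1500): 74.837117
T_{1}^{(1)} = 75.237510 + (75.237510 − 76.837260)/3 = 74.704260
T_{2}^{(1)} = 74.837117 + (74.837117 − 75.237510)/3 = 74.703653
T_{2}^{(2)} = 74.703653 + (74.703653 − 74.704260)/15 = 74.703613

74.7036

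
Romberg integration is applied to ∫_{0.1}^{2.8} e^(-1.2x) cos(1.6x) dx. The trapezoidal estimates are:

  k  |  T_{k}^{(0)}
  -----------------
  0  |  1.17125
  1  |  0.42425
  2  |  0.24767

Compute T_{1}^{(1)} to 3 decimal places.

0.175

Richardson extrapolation on the trapezoidal column (denominator 4−1=3):
T_{1}^{(1)} = (4·0.42425 − 1.17125) / 3 = 0.17525
(Column j=1 coincides with Simpson's rule on the same nodes.)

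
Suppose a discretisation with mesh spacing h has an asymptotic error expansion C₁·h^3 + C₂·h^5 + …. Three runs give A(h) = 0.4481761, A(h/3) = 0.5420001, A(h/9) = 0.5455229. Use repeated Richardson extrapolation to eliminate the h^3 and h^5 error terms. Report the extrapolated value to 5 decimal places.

0.54566

First eliminate the h^3 term (factor 3^3 = 27):
  B₁ = (27·0.5420001 − 0.4481761)/26 = 0.5456087
  B₂ = (27·0.5455229 − 0.5420001)/26 = 0.5456584
Then eliminate the h^5 term (factor 3^5 = 243):
  (243·0.5456584 − 0.5456087)/242 = 0.5456586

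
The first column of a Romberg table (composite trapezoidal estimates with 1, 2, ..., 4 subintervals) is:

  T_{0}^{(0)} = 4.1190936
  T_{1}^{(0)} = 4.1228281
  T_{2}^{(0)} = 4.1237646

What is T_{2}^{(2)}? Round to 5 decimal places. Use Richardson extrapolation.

4.12408

T_{1}^{(1)} = (4·4.1228281 − 4.1190936) / 3 = 4.1240729
T_{2}^{(1)} = 4.1237646 + (4.1237646 − 4.1228281)/3 = 4.1240768
T_{2}^{(2)} = 4.1240768 + (4.1240768 − 4.1240729)/15 = 4.1240771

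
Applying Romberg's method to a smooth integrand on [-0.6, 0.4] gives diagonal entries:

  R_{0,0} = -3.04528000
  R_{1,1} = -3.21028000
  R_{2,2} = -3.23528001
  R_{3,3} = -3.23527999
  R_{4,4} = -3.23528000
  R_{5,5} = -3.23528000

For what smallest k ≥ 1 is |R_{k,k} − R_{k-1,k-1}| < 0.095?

|R_{1,1} − R_{0,0}| = 0.16500000 ≥ 0.095
|R_{2,2} − R_{1,1}| = 0.02500001 < 0.095

k = 2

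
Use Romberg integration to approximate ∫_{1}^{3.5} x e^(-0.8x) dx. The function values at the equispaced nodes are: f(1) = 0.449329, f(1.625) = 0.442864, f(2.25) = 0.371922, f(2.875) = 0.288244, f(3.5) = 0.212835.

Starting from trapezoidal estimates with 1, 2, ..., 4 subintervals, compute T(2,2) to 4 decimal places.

T(0,0) (trapezoid, 1 panel, h=2.5000): 0.827705
T(1,0) (trapezoid, 2 panels, h=1.2500): 0.878755
T(2,0) (trapezoid, 4 panels, h=0.6250): 0.896320
T(1,1) = 0.878755 + (0.878755 − 0.827705)/3 = 0.895772
T(2,1) = 0.896320 + (0.896320 − 0.878755)/3 = 0.902175
T(2,2) = 0.902175 + (0.902175 − 0.895772)/15 = 0.902602

0.9026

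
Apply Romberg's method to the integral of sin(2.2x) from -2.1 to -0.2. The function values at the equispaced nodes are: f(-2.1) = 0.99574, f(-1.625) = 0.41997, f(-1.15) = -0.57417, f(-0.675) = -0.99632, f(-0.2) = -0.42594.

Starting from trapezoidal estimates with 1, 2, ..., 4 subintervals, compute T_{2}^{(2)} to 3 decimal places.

-0.451

T_{0}^{(0)} (trapezoid, 1 panel, h=1.9000): 0.54131
T_{1}^{(0)} (trapezoid, 2 panels, h=0.9500): -0.27481
T_{2}^{(0)} (trapezoid, 4 panels, h=0.4750): -0.41117
T_{1}^{(1)} = -0.27481 + (-0.27481 − 0.54131)/3 = -0.54685
T_{2}^{(1)} = -0.41117 + (-0.41117 − (-0.27481))/3 = -0.45662
T_{2}^{(2)} = -0.45662 + (-0.45662 − (-0.54685))/15 = -0.45060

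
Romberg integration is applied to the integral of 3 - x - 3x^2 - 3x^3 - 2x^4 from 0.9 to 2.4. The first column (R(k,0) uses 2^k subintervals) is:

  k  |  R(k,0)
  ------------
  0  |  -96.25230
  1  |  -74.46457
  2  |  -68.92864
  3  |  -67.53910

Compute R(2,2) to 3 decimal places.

-67.075

Richardson extrapolation on the trapezoidal column (denominator 4−1=3):
R(1,1) = -74.46457 + (-74.46457 − (-96.25230))/3 = -67.20199
R(2,1) = (4·(-68.92864) − (-74.46457)) / 3 = -67.08333
R(2,2) = -67.08333 + (-67.08333 − (-67.20199))/15 = -67.07542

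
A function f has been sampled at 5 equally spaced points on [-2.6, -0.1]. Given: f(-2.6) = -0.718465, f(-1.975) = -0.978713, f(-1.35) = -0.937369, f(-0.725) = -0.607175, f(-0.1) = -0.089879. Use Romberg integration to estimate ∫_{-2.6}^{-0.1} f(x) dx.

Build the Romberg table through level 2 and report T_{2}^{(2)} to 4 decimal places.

-1.8793

T_{0}^{(0)} (trapezoid, 1 panel, h=2.5000): -1.010430
T_{1}^{(0)} (trapezoid, 2 panels, h=1.2500): -1.676926
T_{2}^{(0)} (trapezoid, 4 panels, h=0.6250): -1.829643
T_{1}^{(1)} = -1.676926 + (-1.676926 − (-1.010430))/3 = -1.899091
T_{2}^{(1)} = -1.829643 + (-1.829643 − (-1.676926))/3 = -1.880549
T_{2}^{(2)} = -1.880549 + (-1.880549 − (-1.899091))/15 = -1.879313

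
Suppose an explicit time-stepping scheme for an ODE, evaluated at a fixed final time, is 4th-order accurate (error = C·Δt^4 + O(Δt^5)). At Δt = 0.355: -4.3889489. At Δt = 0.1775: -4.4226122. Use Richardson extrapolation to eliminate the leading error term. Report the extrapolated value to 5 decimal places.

-4.42486

The leading error scales as Δt^4; refining by a factor of 2 reduces it by 2^4 = 16.
Extrapolated value = (16·A(Δt/2) − A(Δt)) / (16 − 1)
= (16·(-4.4226122) − (-4.3889489)) / 15
= -66.3728463 / 15 = -4.4248564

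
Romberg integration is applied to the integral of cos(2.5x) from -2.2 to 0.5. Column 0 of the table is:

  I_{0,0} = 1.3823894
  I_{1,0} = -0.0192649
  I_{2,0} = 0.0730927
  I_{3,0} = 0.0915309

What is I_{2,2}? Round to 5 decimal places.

Richardson extrapolation on the trapezoidal column (denominator 4−1=3):
I_{1,1} = -0.0192649 + (-0.0192649 − 1.3823894)/3 = -0.4864830
I_{2,1} = (4·0.0730927 − (-0.0192649)) / 3 = 0.1038786
I_{2,2} = (16·0.1038786 − (-0.4864830)) / 15 = 0.1432360
(Column j=1 coincides with Simpson's rule on the same nodes.)

0.14324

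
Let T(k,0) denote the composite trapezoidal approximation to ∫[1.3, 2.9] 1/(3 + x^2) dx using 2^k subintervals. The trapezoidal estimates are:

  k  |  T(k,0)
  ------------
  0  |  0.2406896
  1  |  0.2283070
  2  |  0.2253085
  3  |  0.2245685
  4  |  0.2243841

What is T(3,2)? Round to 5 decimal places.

T(2,1) = (4·0.2253085 − 0.2283070) / 3 = 0.2243090
T(3,1) = (4·0.2245685 − 0.2253085) / 3 = 0.2243218
T(3,2) = (16·0.2243218 − 0.2243090) / 15 = 0.2243227

0.22432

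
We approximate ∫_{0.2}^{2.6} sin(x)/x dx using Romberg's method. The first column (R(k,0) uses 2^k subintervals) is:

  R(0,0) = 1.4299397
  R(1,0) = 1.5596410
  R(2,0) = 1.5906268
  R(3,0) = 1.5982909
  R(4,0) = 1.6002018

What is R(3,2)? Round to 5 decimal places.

Richardson extrapolation on the trapezoidal column (denominator 4−1=3):
R(2,1) = (4·1.5906268 − 1.5596410) / 3 = 1.6009554
R(3,1) = (4·1.5982909 − 1.5906268) / 3 = 1.6008456
R(3,2) = (16·1.6008456 − 1.6009554) / 15 = 1.6008383

1.60084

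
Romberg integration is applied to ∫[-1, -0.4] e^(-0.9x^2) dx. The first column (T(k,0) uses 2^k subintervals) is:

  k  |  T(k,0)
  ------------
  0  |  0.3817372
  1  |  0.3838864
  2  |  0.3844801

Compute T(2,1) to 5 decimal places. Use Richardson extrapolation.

0.38468

Richardson extrapolation on the trapezoidal column (denominator 4−1=3):
T(2,1) = 0.3844801 + (0.3844801 − 0.3838864)/3 = 0.3846780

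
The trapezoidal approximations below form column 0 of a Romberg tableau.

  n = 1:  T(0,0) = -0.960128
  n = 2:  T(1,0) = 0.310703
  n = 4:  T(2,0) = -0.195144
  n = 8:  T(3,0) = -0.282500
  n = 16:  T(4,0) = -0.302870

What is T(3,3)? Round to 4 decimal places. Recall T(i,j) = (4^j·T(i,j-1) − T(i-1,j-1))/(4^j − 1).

-0.3061

Richardson extrapolation on the trapezoidal column (denominator 4−1=3):
T(1,1) = (4·0.310703 − (-0.960128)) / 3 = 0.734313
T(2,1) = (4·(-0.195144) − 0.310703) / 3 = -0.363760
T(3,1) = (4·(-0.282500) − (-0.195144)) / 3 = -0.311619
T(2,2) = -0.363760 + (-0.363760 − 0.734313)/15 = -0.436965
T(3,2) = -0.311619 + (-0.311619 − (-0.363760))/15 = -0.308143
T(3,3) = (64·(-0.308143) − (-0.436965)) / 63 = -0.306098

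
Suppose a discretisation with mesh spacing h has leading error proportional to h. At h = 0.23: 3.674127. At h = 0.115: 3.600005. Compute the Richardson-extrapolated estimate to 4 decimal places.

Extrapolated value = (2·A(h/2) − A(h)) / (2 − 1)
= (2·3.600005 − 3.674127) / 1
= 3.525883 / 1 = 3.525883

3.5259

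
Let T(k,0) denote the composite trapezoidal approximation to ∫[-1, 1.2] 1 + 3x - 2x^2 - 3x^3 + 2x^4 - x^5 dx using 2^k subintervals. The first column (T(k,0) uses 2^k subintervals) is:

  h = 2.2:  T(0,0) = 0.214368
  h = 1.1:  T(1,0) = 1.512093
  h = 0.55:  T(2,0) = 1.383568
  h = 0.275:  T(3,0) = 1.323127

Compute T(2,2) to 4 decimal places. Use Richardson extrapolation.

1.3005

Richardson extrapolation on the trapezoidal column (denominator 4−1=3):
T(1,1) = 1.512093 + (1.512093 − 0.214368)/3 = 1.944668
T(2,1) = (4·1.383568 − 1.512093) / 3 = 1.340726
T(2,2) = (16·1.340726 − 1.944668) / 15 = 1.300463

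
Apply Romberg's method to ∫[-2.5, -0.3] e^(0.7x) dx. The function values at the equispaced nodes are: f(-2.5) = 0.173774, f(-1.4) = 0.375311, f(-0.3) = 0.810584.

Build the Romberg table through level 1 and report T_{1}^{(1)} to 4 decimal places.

0.9114

T_{0}^{(0)} (trapezoid, 1 panel, h=2.2000): 1.082794
T_{1}^{(0)} (trapezoid, 2 panels, h=1.1000): 0.954239
T_{1}^{(1)} = 0.954239 + (0.954239 − 1.082794)/3 = 0.911387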